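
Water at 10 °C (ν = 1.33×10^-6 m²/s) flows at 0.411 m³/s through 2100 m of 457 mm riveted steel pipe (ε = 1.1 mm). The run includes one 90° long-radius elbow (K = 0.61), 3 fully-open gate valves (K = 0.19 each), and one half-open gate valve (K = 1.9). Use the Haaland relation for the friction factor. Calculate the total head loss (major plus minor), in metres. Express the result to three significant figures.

V = 4Q/(πD²) = 2.506 m/s; V²/2g = 0.3200 m
Re = 8.61×10^5, ε/D = 0.00241 → f = 0.02483 (Haaland)
Major: h_f = f(L/D)·V²/2g = 0.02483·4595·0.3200 = 36.52 m
Minor: ΣK = 3.08; h_m = ΣK·V²/2g = 0.9856 m
Total H_L = 36.52 + 0.9856 = 37.50 m

H_L ≈ 37.5 m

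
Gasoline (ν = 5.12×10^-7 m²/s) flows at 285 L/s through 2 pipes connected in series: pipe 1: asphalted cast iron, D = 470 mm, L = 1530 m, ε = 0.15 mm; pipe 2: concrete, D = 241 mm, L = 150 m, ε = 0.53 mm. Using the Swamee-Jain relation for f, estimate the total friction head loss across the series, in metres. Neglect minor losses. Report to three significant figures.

Pipe 1: V = 1.643 m/s, Re = 1.51×10^6, ε/D = 3.19×10^-4, f = 0.01569, h_1 = f(L/D)V²/2g = 7.027 m
Pipe 2: V = 6.248 m/s, Re = 2.94×10^6, ε/D = 0.00220, f = 0.02412, h_2 = f(L/D)V²/2g = 29.86 m
Series → Q common, losses add: H = Σh = 36.89 m

H ≈ 36.9 m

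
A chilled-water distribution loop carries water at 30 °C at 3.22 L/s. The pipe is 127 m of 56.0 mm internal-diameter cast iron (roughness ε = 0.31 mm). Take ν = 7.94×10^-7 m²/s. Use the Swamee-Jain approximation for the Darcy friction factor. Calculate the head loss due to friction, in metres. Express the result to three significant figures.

V = 4Q/(πD²) = 4·0.00322/(π·0.0560²) = 1.307 m/s
Re = VD/ν = 1.307·0.0560/7.94×10^-7 = 9.22×10^4 → turbulent
ε/D = 0.31/56.0 = 0.00554
Swamee-Jain: f = 0.03254
h_f = f(L/D)V²/(2g) = 0.03254·(127/0.0560)·1.307²/(2·9.81) = 6.429 m

h_f ≈ 6.43 m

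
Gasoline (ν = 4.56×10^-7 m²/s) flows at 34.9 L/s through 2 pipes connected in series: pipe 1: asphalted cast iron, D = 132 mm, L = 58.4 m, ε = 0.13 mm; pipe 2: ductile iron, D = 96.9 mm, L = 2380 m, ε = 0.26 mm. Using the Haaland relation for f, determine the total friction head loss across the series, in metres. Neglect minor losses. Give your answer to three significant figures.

H ≈ 719 m

Pipe 1: V = 2.550 m/s, Re = 7.38×10^5, ε/D = 9.85×10^-4, f = 0.01996, h_1 = f(L/D)V²/2g = 2.928 m
Pipe 2: V = 4.732 m/s, Re = 1.01×10^6, ε/D = 0.00268, f = 0.02555, h_2 = f(L/D)V²/2g = 716.2 m
Series → Q common, losses add: H = Σh = 719.2 m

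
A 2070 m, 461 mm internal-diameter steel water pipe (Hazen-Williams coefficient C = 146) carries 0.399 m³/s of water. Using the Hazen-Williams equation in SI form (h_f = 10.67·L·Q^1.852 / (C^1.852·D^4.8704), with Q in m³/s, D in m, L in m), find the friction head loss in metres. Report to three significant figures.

h_f = 10.67·2070·0.399^1.852 / (146^1.852·0.461^4.8704) = 17.17 m

h_f ≈ 17.2 m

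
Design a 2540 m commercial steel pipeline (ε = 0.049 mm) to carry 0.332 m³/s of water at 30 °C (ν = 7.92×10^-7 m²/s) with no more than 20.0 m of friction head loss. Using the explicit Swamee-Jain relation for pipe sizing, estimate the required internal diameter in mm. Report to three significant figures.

D ≈ 439 mm

Swamee-Jain (Type III): D = 0.66·[ε^1.25·(LQ²/(gh_f))^4.75 + ν·Q^9.4·(L/(gh_f))^5.2]^0.04
LQ²/(gh_f) = 1.427; L/(gh_f) = 12.95
Term 1 = ε^1.25·(…)^4.75 = 2.22×10^-5; Term 2 = ν·Q^9.4·(…)^5.2 = 1.52×10^-5
D = 0.66·(2.22×10^-5 + 1.52×10^-5)^0.04 = 0.4390 m = 439 mm
Check: V = 2.19 m/s, Re = 1.22×10^6, f = 0.01348, h_f = 19.1 m ≈ 20.0 m ✓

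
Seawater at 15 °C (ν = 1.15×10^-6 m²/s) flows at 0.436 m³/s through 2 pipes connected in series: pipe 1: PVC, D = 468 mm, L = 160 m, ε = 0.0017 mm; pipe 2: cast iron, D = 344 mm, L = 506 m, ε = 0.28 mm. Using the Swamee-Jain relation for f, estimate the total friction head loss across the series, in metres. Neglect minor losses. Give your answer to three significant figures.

Pipe 1: V = 2.535 m/s, Re = 1.03×10^6, ε/D = 3.63×10^-6, f = 0.01164, h_1 = f(L/D)V²/2g = 1.303 m
Pipe 2: V = 4.691 m/s, Re = 1.40×10^6, ε/D = 8.14×10^-4, f = 0.01902, h_2 = f(L/D)V²/2g = 31.38 m
Series → Q common, losses add: H = Σh = 32.68 m

H ≈ 32.7 m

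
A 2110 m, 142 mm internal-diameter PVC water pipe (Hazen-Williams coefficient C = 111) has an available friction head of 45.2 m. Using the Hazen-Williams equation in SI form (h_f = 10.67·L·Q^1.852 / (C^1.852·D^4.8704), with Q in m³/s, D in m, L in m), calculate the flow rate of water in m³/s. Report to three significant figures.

Q ≈ 0.0229 m³/s

Rearranging: Q = [h_f·C^1.852·D^4.8704 / (10.67·L)]^(1/1.852)
Q = [45.2·111^1.852·0.142^4.8704 / (10.67·2110)]^0.540 = 0.02289 m³/s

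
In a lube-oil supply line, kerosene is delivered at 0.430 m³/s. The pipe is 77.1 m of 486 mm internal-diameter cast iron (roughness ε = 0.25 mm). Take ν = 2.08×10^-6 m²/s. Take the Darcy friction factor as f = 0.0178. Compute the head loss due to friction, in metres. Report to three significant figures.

h_f ≈ 0.773 m

V = 4Q/(πD²) = 4·0.430/(π·0.486²) = 2.318 m/s
h_f = f(L/D)V²/(2g) = 0.01780·(77.1/0.486)·2.318²/(2·9.81) = 0.7733 m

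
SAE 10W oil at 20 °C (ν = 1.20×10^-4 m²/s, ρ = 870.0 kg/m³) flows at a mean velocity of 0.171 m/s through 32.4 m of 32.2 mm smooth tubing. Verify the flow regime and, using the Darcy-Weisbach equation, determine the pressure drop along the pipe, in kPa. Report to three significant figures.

Δp ≈ 17.9 kPa

Re = VD/ν = 0.171·0.03220/1.20×10^-4 = 45.9 → laminar (Re < 2300)
f = 64/Re = 1.395
h_f = f(L/D)V²/(2g) = 1.395·(32.4/0.03220)·0.171²/(2·9.81) = 2.092 m
Δp = ρg·h_f = 870.0·9.81·2.092 = 17.85 kPa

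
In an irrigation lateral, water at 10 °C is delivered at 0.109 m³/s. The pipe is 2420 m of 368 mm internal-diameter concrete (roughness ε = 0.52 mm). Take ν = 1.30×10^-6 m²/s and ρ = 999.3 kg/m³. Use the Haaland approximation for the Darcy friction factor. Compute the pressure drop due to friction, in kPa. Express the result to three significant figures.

Δp ≈ 76.4 kPa

V = 4Q/(πD²) = 4·0.109/(π·0.368²) = 1.025 m/s
Re = VD/ν = 1.025·0.368/1.30×10^-6 = 2.90×10^5 → turbulent
ε/D = 0.52/368 = 0.00141
Haaland: f = 0.02214
h_f = f(L/D)V²/(2g) = 0.02214·(2420/0.368)·1.025²/(2·9.81) = 7.792 m
Δp = ρg·h_f = 999.3·9.81·7.792 = 76.38 kPa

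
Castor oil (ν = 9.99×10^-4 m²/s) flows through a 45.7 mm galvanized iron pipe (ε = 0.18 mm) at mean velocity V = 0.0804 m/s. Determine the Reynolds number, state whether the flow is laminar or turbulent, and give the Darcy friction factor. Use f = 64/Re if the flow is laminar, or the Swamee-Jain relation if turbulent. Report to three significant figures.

Re ≈ 3.68; laminar; f = 64/Re ≈ 17.4

Re = VD/ν = 0.08040·0.0457/9.99×10^-4 = 3.68
Re < 2300 → laminar → f = 64/Re = 17.40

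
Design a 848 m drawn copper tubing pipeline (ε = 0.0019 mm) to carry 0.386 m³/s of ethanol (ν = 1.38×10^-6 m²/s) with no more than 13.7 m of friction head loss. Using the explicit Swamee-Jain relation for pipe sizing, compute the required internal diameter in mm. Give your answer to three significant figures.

D ≈ 395 mm

Swamee-Jain (Type III): D = 0.66·[ε^1.25·(LQ²/(gh_f))^4.75 + ν·Q^9.4·(L/(gh_f))^5.2]^0.04
LQ²/(gh_f) = 0.9401; L/(gh_f) = 6.310
Term 1 = ε^1.25·(…)^4.75 = 5.26×10^-8; Term 2 = ν·Q^9.4·(…)^5.2 = 2.59×10^-6
D = 0.66·(5.26×10^-8 + 2.59×10^-6)^0.04 = 0.3949 m = 395 mm
Check: V = 3.15 m/s, Re = 9.02×10^5, f = 0.01192, h_f = 13.0 m ≈ 13.7 m ✓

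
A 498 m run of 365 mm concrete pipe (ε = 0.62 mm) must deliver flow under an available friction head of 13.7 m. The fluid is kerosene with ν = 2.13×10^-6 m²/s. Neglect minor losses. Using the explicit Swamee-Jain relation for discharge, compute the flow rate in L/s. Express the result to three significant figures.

Swamee-Jain (Type II): Q = -0.965·√(gD⁵h_f/L)·ln[ε/(3.7D) + √(3.17ν²L/(gD³h_f))]
√(gD⁵h_f/L) = √(9.81·0.365⁵·13.7/498) = 0.04181
ε/(3.7D) = 4.59×10^-4; √(3.17ν²L/(gD³h_f)) = 3.31×10^-5
Q = -0.965·0.04181·ln(4.922×10^-4) = 0.3073 m³/s
Check: V = 2.94 m/s, Re = 5.03×10^5, f = 0.02296, h_f = 13.8 m ≈ 13.7 m ✓

Q ≈ 307 L/s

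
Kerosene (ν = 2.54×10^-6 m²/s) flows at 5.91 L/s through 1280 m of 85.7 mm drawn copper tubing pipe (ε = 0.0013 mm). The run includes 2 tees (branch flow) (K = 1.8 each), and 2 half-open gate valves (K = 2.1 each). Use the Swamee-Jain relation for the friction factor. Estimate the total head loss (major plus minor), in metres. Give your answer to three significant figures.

V = 4Q/(πD²) = 1.025 m/s; V²/2g = 0.05350 m
Re = 3.46×10^4, ε/D = 1.52×10^-5 → f = 0.02265 (Swamee-Jain)
Major: h_f = f(L/D)·V²/2g = 0.02265·14936·0.05350 = 18.10 m
Minor: ΣK = 7.80; h_m = ΣK·V²/2g = 0.4173 m
Total H_L = 18.10 + 0.4173 = 18.52 m

H_L ≈ 18.5 m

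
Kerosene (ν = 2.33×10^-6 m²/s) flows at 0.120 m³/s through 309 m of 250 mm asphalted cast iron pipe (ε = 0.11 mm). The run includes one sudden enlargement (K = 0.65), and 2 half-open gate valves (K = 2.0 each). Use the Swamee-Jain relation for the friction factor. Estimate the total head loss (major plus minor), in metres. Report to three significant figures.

V = 4Q/(πD²) = 2.445 m/s; V²/2g = 0.3046 m
Re = 2.62×10^5, ε/D = 4.40×10^-4 → f = 0.01817 (Swamee-Jain)
Major: h_f = f(L/D)·V²/2g = 0.01817·1236·0.3046 = 6.839 m
Minor: ΣK = 4.65; h_m = ΣK·V²/2g = 1.416 m
Total H_L = 6.839 + 1.416 = 8.256 m

H_L ≈ 8.26 m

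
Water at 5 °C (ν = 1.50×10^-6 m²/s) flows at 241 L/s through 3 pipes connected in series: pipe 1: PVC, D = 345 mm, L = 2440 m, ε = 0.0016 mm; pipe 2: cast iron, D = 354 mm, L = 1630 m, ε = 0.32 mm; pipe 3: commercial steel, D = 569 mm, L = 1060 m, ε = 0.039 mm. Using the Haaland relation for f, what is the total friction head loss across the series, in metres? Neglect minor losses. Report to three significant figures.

Pipe 1: V = 2.578 m/s, Re = 5.93×10^5, ε/D = 4.64×10^-6, f = 0.01273, h_1 = f(L/D)V²/2g = 30.50 m
Pipe 2: V = 2.449 m/s, Re = 5.78×10^5, ε/D = 9.04×10^-4, f = 0.01969, h_2 = f(L/D)V²/2g = 27.70 m
Pipe 3: V = 0.9478 m/s, Re = 3.60×10^5, ε/D = 6.85×10^-5, f = 0.01455, h_3 = f(L/D)V²/2g = 1.241 m
Series → Q common, losses add: H = Σh = 59.44 m

H ≈ 59.4 m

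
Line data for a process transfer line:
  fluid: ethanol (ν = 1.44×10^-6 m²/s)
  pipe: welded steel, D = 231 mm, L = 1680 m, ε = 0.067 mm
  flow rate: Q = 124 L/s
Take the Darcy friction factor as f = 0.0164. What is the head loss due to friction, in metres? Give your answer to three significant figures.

h_f ≈ 53.2 m

V = 4Q/(πD²) = 4·0.124/(π·0.231²) = 2.959 m/s
h_f = f(L/D)V²/(2g) = 0.01640·(1680/0.231)·2.959²/(2·9.81) = 53.22 m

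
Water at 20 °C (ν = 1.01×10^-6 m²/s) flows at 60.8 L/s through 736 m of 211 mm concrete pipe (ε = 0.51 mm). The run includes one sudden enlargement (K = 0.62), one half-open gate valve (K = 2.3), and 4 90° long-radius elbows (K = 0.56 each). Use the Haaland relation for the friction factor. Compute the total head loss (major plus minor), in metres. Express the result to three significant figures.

V = 4Q/(πD²) = 1.739 m/s; V²/2g = 0.1541 m
Re = 3.63×10^5, ε/D = 0.00242 → f = 0.02508 (Haaland)
Major: h_f = f(L/D)·V²/2g = 0.02508·3488·0.1541 = 13.48 m
Minor: ΣK = 5.16; h_m = ΣK·V²/2g = 0.7951 m
Total H_L = 13.48 + 0.7951 = 14.28 m

H_L ≈ 14.3 m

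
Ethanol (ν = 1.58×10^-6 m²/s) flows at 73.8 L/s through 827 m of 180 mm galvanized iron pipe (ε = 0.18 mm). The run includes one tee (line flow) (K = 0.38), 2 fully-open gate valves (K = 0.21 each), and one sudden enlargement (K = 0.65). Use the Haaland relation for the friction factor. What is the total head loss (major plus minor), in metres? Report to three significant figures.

V = 4Q/(πD²) = 2.900 m/s; V²/2g = 0.4287 m
Re = 3.30×10^5, ε/D = 0.00100 → f = 0.02045 (Haaland)
Major: h_f = f(L/D)·V²/2g = 0.02045·4594·0.4287 = 40.28 m
Minor: ΣK = 1.45; h_m = ΣK·V²/2g = 0.6216 m
Total H_L = 40.28 + 0.6216 = 40.90 m

H_L ≈ 40.9 m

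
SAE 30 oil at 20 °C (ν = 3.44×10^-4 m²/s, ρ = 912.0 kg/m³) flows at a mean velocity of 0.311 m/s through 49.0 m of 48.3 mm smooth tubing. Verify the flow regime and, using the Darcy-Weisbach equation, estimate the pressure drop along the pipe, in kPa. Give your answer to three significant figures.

Re = VD/ν = 0.311·0.04830/3.44×10^-4 = 43.7 → laminar (Re < 2300)
f = 64/Re = 1.466
h_f = f(L/D)V²/(2g) = 1.466·(49.0/0.04830)·0.311²/(2·9.81) = 7.330 m
Δp = ρg·h_f = 912.0·9.81·7.330 = 65.58 kPa

Δp ≈ 65.6 kPa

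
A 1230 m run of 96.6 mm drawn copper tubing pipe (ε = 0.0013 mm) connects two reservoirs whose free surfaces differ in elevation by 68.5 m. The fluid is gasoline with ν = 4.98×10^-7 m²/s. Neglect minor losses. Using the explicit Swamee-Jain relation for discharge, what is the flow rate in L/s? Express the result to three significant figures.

Swamee-Jain (Type II): Q = -0.965·√(gD⁵h_f/L)·ln[ε/(3.7D) + √(3.17ν²L/(gD³h_f))]
√(gD⁵h_f/L) = √(9.81·0.0966⁵·68.5/1230) = 0.002144
ε/(3.7D) = 3.64×10^-6; √(3.17ν²L/(gD³h_f)) = 4.00×10^-5
Q = -0.965·0.002144·ln(4.359×10^-5) = 0.02077 m³/s
Check: V = 2.83 m/s, Re = 5.50×10^5, f = 0.01310, h_f = 68.3 m ≈ 68.5 m ✓

Q ≈ 20.8 L/s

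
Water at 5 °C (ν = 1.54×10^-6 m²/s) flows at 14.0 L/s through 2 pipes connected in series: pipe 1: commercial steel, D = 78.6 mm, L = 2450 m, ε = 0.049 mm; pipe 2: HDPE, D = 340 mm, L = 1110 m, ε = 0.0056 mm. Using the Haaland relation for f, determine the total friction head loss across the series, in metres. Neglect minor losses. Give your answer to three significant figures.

H ≈ 261 m

Pipe 1: V = 2.885 m/s, Re = 1.47×10^5, ε/D = 6.23×10^-4, f = 0.01976, h_1 = f(L/D)V²/2g = 261.3 m
Pipe 2: V = 0.1542 m/s, Re = 3.40×10^4, ε/D = 1.65×10^-5, f = 0.02266, h_2 = f(L/D)V²/2g = 0.08965 m
Series → Q common, losses add: H = Σh = 261.4 m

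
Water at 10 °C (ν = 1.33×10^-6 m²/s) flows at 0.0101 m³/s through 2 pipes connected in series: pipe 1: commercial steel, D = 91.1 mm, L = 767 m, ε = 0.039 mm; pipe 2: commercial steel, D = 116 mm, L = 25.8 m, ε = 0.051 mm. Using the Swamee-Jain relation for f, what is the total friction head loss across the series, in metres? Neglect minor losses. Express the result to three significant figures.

Pipe 1: V = 1.550 m/s, Re = 1.06×10^5, ε/D = 4.28×10^-4, f = 0.01994, h_1 = f(L/D)V²/2g = 20.54 m
Pipe 2: V = 0.9557 m/s, Re = 8.34×10^4, ε/D = 4.40×10^-4, f = 0.02067, h_2 = f(L/D)V²/2g = 0.2140 m
Series → Q common, losses add: H = Σh = 20.76 m

H ≈ 20.8 m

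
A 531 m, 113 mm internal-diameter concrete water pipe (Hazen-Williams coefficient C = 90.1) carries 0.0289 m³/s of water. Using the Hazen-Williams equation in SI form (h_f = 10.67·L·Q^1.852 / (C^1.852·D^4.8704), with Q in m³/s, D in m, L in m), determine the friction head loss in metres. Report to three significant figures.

h_f ≈ 78.4 m

h_f = 10.67·531·0.0289^1.852 / (90.1^1.852·0.113^4.8704) = 78.45 m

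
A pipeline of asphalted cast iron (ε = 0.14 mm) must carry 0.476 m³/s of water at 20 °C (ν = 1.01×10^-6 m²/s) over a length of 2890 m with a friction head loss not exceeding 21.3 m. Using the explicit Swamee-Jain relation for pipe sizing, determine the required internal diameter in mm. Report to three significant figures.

Swamee-Jain (Type III): D = 0.66·[ε^1.25·(LQ²/(gh_f))^4.75 + ν·Q^9.4·(L/(gh_f))^5.2]^0.04
LQ²/(gh_f) = 3.134; L/(gh_f) = 13.83
Term 1 = ε^1.25·(…)^4.75 = 0.00346; Term 2 = ν·Q^9.4·(…)^5.2 = 8.06×10^-4
D = 0.66·(0.00346 + 8.06×10^-4)^0.04 = 0.5306 m = 531 mm
Check: V = 2.15 m/s, Re = 1.13×10^6, f = 0.01534, h_f = 19.7 m ≈ 21.3 m ✓

D ≈ 531 mm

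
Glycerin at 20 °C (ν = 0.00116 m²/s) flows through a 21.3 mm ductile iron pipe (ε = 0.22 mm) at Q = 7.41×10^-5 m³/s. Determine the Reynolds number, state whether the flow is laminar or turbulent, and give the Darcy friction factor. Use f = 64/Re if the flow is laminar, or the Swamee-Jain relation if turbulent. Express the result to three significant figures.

V = 4Q/(πD²) = 0.2080 m/s
Re = VD/ν = 0.2080·0.0213/0.00116 = 3.82
Re < 2300 → laminar → f = 64/Re = 16.76

Re ≈ 3.82; laminar; f = 64/Re ≈ 16.8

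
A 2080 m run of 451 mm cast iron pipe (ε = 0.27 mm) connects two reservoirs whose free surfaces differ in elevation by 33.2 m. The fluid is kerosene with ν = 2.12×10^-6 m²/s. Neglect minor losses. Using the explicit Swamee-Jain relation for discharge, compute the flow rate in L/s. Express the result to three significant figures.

Swamee-Jain (Type II): Q = -0.965·√(gD⁵h_f/L)·ln[ε/(3.7D) + √(3.17ν²L/(gD³h_f))]
√(gD⁵h_f/L) = √(9.81·0.451⁵·33.2/2080) = 0.05405
ε/(3.7D) = 1.62×10^-4; √(3.17ν²L/(gD³h_f)) = 3.15×10^-5
Q = -0.965·0.05405·ln(1.933×10^-4) = 0.4460 m³/s
Check: V = 2.79 m/s, Re = 5.94×10^5, f = 0.01824, h_f = 33.4 m ≈ 33.2 m ✓

Q ≈ 446 L/s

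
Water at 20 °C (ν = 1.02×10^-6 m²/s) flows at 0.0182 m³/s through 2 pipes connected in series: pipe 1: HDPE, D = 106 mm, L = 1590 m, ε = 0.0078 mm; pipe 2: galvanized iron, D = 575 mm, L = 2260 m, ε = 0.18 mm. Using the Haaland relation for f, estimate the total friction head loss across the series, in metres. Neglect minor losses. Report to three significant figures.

Pipe 1: V = 2.062 m/s, Re = 2.14×10^5, ε/D = 7.36×10^-5, f = 0.01582, h_1 = f(L/D)V²/2g = 51.43 m
Pipe 2: V = 0.07009 m/s, Re = 3.95×10^4, ε/D = 3.13×10^-4, f = 0.02268, h_2 = f(L/D)V²/2g = 0.02232 m
Series → Q common, losses add: H = Σh = 51.45 m

H ≈ 51.5 m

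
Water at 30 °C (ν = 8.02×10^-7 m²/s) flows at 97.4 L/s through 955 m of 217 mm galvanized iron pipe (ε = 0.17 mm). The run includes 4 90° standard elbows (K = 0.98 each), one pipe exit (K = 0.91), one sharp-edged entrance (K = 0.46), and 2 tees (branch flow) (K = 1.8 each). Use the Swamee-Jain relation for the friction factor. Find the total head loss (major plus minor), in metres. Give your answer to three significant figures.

H_L ≈ 32.9 m

V = 4Q/(πD²) = 2.634 m/s; V²/2g = 0.3535 m
Re = 7.13×10^5, ε/D = 7.83×10^-4 → f = 0.01913 (Swamee-Jain)
Major: h_f = f(L/D)·V²/2g = 0.01913·4401·0.3535 = 29.76 m
Minor: ΣK = 8.89; h_m = ΣK·V²/2g = 3.143 m
Total H_L = 29.76 + 3.143 = 32.91 m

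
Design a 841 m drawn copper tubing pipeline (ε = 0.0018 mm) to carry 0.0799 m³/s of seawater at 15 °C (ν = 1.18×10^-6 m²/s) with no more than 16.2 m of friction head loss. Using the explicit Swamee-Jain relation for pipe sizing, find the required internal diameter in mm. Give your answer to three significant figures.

Swamee-Jain (Type III): D = 0.66·[ε^1.25·(LQ²/(gh_f))^4.75 + ν·Q^9.4·(L/(gh_f))^5.2]^0.04
LQ²/(gh_f) = 0.03378; L/(gh_f) = 5.292
Term 1 = ε^1.25·(…)^4.75 = 6.77×10^-15; Term 2 = ν·Q^9.4·(…)^5.2 = 3.30×10^-13
D = 0.66·(6.77×10^-15 + 3.30×10^-13)^0.04 = 0.2092 m = 209 mm
Check: V = 2.32 m/s, Re = 4.12×10^5, f = 0.01368, h_f = 15.1 m ≈ 16.2 m ✓

D ≈ 209 mm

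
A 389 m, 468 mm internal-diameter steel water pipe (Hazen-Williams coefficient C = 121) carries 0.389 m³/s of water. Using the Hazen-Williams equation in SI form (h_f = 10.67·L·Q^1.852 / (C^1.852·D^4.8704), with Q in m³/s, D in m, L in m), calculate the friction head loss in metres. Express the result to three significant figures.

h_f ≈ 4.05 m

h_f = 10.67·389·0.389^1.852 / (121^1.852·0.468^4.8704) = 4.050 m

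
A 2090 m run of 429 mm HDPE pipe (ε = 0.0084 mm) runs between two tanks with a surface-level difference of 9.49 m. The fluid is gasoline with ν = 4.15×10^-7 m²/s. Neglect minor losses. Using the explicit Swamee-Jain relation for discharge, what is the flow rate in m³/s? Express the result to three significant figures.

Swamee-Jain (Type II): Q = -0.965·√(gD⁵h_f/L)·ln[ε/(3.7D) + √(3.17ν²L/(gD³h_f))]
√(gD⁵h_f/L) = √(9.81·0.429⁵·9.49/2090) = 0.02544
ε/(3.7D) = 5.29×10^-6; √(3.17ν²L/(gD³h_f)) = 1.25×10^-5
Q = -0.965·0.02544·ln(1.775×10^-5) = 0.2686 m³/s
Check: V = 1.86 m/s, Re = 1.92×10^6, f = 0.01110, h_f = 9.52 m ≈ 9.49 m ✓

Q ≈ 0.269 m³/s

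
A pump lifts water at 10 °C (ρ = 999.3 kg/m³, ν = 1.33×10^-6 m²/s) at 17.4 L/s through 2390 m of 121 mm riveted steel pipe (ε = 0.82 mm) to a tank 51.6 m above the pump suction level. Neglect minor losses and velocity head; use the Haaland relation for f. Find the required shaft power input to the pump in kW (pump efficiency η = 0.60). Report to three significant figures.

V = 4Q/(πD²) = 1.513 m/s; Re = 1.38×10^5; ε/D = 0.00678; f = 0.03395
h_f = f(L/D)V²/2g = 78.26 m
Total head H = z + h_f = 51.6 + 78.26 = 129.9 m
P_hyd = ρgQH = 999.3·9.81·0.0174·129.9 = 22.15 kW
P_shaft = P_hyd/η = 22.15/0.60 = 36.92 kW

P_shaft ≈ 36.9 kW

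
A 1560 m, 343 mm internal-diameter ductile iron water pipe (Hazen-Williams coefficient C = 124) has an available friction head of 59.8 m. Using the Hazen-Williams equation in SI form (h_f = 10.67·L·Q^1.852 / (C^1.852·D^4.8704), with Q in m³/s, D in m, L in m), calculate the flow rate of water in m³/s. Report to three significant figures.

Q ≈ 0.356 m³/s

Rearranging: Q = [h_f·C^1.852·D^4.8704 / (10.67·L)]^(1/1.852)
Q = [59.8·124^1.852·0.343^4.8704 / (10.67·1560)]^0.540 = 0.3559 m³/s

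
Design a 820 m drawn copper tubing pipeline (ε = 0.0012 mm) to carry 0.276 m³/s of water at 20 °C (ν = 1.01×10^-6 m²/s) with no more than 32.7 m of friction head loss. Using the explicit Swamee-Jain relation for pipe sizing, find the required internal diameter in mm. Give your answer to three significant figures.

D ≈ 285 mm

Swamee-Jain (Type III): D = 0.66·[ε^1.25·(LQ²/(gh_f))^4.75 + ν·Q^9.4·(L/(gh_f))^5.2]^0.04
LQ²/(gh_f) = 0.1947; L/(gh_f) = 2.556
Term 1 = ε^1.25·(…)^4.75 = 1.67×10^-11; Term 2 = ν·Q^9.4·(…)^5.2 = 7.39×10^-10
D = 0.66·(1.67×10^-11 + 7.39×10^-10)^0.04 = 0.2849 m = 285 mm
Check: V = 4.33 m/s, Re = 1.22×10^6, f = 0.01135, h_f = 31.2 m ≈ 32.7 m ✓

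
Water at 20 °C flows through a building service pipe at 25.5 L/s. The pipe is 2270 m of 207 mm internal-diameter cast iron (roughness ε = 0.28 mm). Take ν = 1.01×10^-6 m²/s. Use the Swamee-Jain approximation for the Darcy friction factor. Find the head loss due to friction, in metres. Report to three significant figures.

h_f ≈ 7.31 m

V = 4Q/(πD²) = 4·0.0255/(π·0.207²) = 0.7577 m/s
Re = VD/ν = 0.7577·0.207/1.01×10^-6 = 1.55×10^5 → turbulent
ε/D = 0.28/207 = 0.00135
Swamee-Jain: f = 0.02279
h_f = f(L/D)V²/(2g) = 0.02279·(2270/0.207)·0.7577²/(2·9.81) = 7.314 m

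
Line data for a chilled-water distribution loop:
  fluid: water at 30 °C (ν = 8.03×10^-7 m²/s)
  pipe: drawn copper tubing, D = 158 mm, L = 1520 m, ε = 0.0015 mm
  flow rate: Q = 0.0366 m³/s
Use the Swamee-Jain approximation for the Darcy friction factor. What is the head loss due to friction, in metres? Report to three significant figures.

h_f ≈ 23.9 m

V = 4Q/(πD²) = 4·0.0366/(π·0.158²) = 1.867 m/s
Re = VD/ν = 1.867·0.158/8.03×10^-7 = 3.67×10^5 → turbulent
ε/D = 0.0015/158 = 9.49×10^-6
Swamee-Jain: f = 0.01397
h_f = f(L/D)V²/(2g) = 0.01397·(1520/0.158)·1.867²/(2·9.81) = 23.87 m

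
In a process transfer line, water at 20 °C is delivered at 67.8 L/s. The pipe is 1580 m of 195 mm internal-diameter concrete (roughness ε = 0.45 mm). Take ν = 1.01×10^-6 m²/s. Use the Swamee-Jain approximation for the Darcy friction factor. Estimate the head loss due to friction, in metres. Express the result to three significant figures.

h_f ≈ 52.9 m

V = 4Q/(πD²) = 4·0.0678/(π·0.195²) = 2.270 m/s
Re = VD/ν = 2.270·0.195/1.01×10^-6 = 4.38×10^5 → turbulent
ε/D = 0.45/195 = 0.00231
Swamee-Jain: f = 0.02483
h_f = f(L/D)V²/(2g) = 0.02483·(1580/0.195)·2.270²/(2·9.81) = 52.86 m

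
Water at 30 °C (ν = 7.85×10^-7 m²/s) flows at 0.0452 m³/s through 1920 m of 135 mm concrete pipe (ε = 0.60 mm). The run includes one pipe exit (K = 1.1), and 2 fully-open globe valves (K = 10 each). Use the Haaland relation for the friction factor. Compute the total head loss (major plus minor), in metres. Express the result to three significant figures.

H_L ≈ 224 m

V = 4Q/(πD²) = 3.158 m/s; V²/2g = 0.5082 m
Re = 5.43×10^5, ε/D = 0.00444 → f = 0.02954 (Haaland)
Major: h_f = f(L/D)·V²/2g = 0.02954·14222·0.5082 = 213.6 m
Minor: ΣK = 21.1; h_m = ΣK·V²/2g = 10.72 m
Total H_L = 213.6 + 10.72 = 224.3 m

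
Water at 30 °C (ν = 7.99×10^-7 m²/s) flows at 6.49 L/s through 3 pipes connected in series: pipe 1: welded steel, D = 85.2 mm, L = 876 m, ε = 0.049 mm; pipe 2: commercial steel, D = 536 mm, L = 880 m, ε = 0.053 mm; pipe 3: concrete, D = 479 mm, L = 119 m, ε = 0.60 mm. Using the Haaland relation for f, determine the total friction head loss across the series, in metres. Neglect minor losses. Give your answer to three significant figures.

H ≈ 13.5 m

Pipe 1: V = 1.138 m/s, Re = 1.21×10^5, ε/D = 5.75×10^-4, f = 0.01993, h_1 = f(L/D)V²/2g = 13.53 m
Pipe 2: V = 0.02876 m/s, Re = 1.93×10^4, ε/D = 9.89×10^-5, f = 0.02613, h_2 = f(L/D)V²/2g = 0.001809 m
Pipe 3: V = 0.03602 m/s, Re = 2.16×10^4, ε/D = 0.00125, f = 0.02771, h_3 = f(L/D)V²/2g = 4.552×10^-4 m
Series → Q common, losses add: H = Σh = 13.54 m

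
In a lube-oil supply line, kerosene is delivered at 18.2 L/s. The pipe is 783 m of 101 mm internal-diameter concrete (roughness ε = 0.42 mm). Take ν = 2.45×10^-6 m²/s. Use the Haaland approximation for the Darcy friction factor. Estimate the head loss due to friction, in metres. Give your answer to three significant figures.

h_f ≈ 60.8 m

V = 4Q/(πD²) = 4·0.0182/(π·0.101²) = 2.272 m/s
Re = VD/ν = 2.272·0.101/2.45×10^-6 = 9.36×10^4 → turbulent
ε/D = 0.42/101 = 0.00416
Haaland: f = 0.02982
h_f = f(L/D)V²/(2g) = 0.02982·(783/0.101)·2.272²/(2·9.81) = 60.79 m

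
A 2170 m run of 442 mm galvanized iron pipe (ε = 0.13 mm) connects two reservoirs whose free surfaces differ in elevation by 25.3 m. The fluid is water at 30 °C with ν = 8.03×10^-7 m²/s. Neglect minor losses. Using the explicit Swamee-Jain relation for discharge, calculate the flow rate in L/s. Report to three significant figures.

Q ≈ 393 L/s

Swamee-Jain (Type II): Q = -0.965·√(gD⁵h_f/L)·ln[ε/(3.7D) + √(3.17ν²L/(gD³h_f))]
√(gD⁵h_f/L) = √(9.81·0.442⁵·25.3/2170) = 0.04393
ε/(3.7D) = 7.95×10^-5; √(3.17ν²L/(gD³h_f)) = 1.44×10^-5
Q = -0.965·0.04393·ln(9.388×10^-5) = 0.3931 m³/s
Check: V = 2.56 m/s, Re = 1.41×10^6, f = 0.01550, h_f = 25.5 m ≈ 25.3 m ✓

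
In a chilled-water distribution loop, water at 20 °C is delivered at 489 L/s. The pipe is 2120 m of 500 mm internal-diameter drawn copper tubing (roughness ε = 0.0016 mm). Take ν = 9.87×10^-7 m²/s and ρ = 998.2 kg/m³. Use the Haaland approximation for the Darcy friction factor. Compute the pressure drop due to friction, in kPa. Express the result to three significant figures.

Δp ≈ 147 kPa

V = 4Q/(πD²) = 4·0.489/(π·0.500²) = 2.490 m/s
Re = VD/ν = 2.490·0.500/9.87×10^-7 = 1.26×10^6 → turbulent
ε/D = 0.0016/500 = 3.20×10^-6
Haaland: f = 0.01121
h_f = f(L/D)V²/(2g) = 0.01121·(2120/0.500)·2.490²/(2·9.81) = 15.02 m
Δp = ρg·h_f = 998.2·9.81·15.02 = 147.1 kPa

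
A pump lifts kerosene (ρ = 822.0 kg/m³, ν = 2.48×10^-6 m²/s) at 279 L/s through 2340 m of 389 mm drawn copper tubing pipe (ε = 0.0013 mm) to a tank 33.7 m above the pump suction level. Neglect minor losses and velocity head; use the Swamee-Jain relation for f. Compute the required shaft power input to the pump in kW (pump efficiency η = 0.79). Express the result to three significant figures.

P_shaft ≈ 163 kW

V = 4Q/(πD²) = 2.348 m/s; Re = 3.68×10^5; ε/D = 3.34×10^-6; f = 0.01388
h_f = f(L/D)V²/2g = 23.46 m
Total head H = z + h_f = 33.7 + 23.46 = 57.16 m
P_hyd = ρgQH = 822.0·9.81·0.279·57.16 = 128.6 kW
P_shaft = P_hyd/η = 128.6/0.79 = 162.8 kW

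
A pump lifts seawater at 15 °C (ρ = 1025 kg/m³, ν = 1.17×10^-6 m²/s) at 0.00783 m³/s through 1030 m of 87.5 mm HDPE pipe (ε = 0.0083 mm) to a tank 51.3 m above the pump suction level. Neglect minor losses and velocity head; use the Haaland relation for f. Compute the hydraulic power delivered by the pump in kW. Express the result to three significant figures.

V = 4Q/(πD²) = 1.302 m/s; Re = 9.74×10^4; ε/D = 9.49×10^-5; f = 0.01833
h_f = f(L/D)V²/2g = 18.65 m
Total head H = z + h_f = 51.3 + 18.65 = 69.95 m
P_hyd = ρgQH = 1025·9.81·0.00783·69.95 = 5.507 kW

P_hyd ≈ 5.51 kW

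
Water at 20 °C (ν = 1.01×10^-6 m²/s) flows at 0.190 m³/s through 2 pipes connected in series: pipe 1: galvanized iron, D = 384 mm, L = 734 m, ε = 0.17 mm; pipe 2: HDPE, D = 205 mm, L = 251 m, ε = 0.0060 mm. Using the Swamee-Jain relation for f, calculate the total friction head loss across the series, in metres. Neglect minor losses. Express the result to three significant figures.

Pipe 1: V = 1.641 m/s, Re = 6.24×10^5, ε/D = 4.43×10^-4, f = 0.01722, h_1 = f(L/D)V²/2g = 4.514 m
Pipe 2: V = 5.756 m/s, Re = 1.17×10^6, ε/D = 2.93×10^-5, f = 0.01204, h_2 = f(L/D)V²/2g = 24.90 m
Series → Q common, losses add: H = Σh = 29.42 m

H ≈ 29.4 m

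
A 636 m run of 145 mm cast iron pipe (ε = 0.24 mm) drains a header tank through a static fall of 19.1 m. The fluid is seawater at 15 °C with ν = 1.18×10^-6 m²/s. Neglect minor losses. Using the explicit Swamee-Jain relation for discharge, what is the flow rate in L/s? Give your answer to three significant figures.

Swamee-Jain (Type II): Q = -0.965·√(gD⁵h_f/L)·ln[ε/(3.7D) + √(3.17ν²L/(gD³h_f))]
√(gD⁵h_f/L) = √(9.81·0.145⁵·19.1/636) = 0.004346
ε/(3.7D) = 4.47×10^-4; √(3.17ν²L/(gD³h_f)) = 7.01×10^-5
Q = -0.965·0.004346·ln(5.174×10^-4) = 0.03173 m³/s
Check: V = 1.92 m/s, Re = 2.36×10^5, f = 0.02331, h_f = 19.2 m ≈ 19.1 m ✓

Q ≈ 31.7 L/s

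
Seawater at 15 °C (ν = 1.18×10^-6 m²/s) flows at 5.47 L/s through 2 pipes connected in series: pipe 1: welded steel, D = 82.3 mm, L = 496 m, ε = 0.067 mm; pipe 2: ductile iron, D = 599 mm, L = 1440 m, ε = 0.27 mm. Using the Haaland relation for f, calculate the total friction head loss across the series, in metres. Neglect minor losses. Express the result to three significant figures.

H ≈ 7.18 m

Pipe 1: V = 1.028 m/s, Re = 7.17×10^4, ε/D = 8.14×10^-4, f = 0.02210, h_1 = f(L/D)V²/2g = 7.179 m
Pipe 2: V = 0.01941 m/s, Re = 9850, ε/D = 4.51×10^-4, f = 0.03155, h_2 = f(L/D)V²/2g = 0.001457 m
Series → Q common, losses add: H = Σh = 7.180 m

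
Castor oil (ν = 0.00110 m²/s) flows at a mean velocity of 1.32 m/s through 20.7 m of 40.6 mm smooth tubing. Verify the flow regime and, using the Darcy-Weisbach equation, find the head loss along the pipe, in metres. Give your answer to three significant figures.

h_f ≈ 59.5 m

Re = VD/ν = 1.32·0.04060/0.00110 = 48.7 → laminar (Re < 2300)
f = 64/Re = 1.314
h_f = f(L/D)V²/(2g) = 1.314·(20.7/0.04060)·1.32²/(2·9.81) = 59.48 m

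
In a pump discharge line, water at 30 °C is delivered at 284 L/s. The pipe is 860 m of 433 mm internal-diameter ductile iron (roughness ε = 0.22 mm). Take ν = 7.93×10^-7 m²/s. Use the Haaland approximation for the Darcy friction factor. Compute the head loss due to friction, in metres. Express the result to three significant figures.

h_f ≈ 6.48 m

V = 4Q/(πD²) = 4·0.284/(π·0.433²) = 1.929 m/s
Re = VD/ν = 1.929·0.433/7.93×10^-7 = 1.05×10^6 → turbulent
ε/D = 0.22/433 = 5.08×10^-4
Haaland: f = 0.01721
h_f = f(L/D)V²/(2g) = 0.01721·(860/0.433)·1.929²/(2·9.81) = 6.479 m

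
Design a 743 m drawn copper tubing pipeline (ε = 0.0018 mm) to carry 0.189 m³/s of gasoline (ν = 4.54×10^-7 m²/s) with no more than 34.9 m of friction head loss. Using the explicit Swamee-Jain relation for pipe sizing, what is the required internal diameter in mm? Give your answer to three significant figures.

D ≈ 232 mm

Swamee-Jain (Type III): D = 0.66·[ε^1.25·(LQ²/(gh_f))^4.75 + ν·Q^9.4·(L/(gh_f))^5.2]^0.04
LQ²/(gh_f) = 0.07752; L/(gh_f) = 2.170
Term 1 = ε^1.25·(…)^4.75 = 3.50×10^-13; Term 2 = ν·Q^9.4·(…)^5.2 = 4.03×10^-12
D = 0.66·(3.50×10^-13 + 4.03×10^-12)^0.04 = 0.2319 m = 232 mm
Check: V = 4.48 m/s, Re = 2.29×10^6, f = 0.01047, h_f = 34.3 m ≈ 34.9 m ✓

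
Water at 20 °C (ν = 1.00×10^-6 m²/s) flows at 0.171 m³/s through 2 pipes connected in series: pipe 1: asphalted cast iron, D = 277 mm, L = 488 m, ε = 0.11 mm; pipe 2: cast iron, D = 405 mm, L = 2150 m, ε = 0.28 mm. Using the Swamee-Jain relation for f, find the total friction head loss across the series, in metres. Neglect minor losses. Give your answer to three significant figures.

Pipe 1: V = 2.838 m/s, Re = 7.86×10^5, ε/D = 3.97×10^-4, f = 0.01671, h_1 = f(L/D)V²/2g = 12.08 m
Pipe 2: V = 1.327 m/s, Re = 5.38×10^5, ε/D = 6.91×10^-4, f = 0.01882, h_2 = f(L/D)V²/2g = 8.974 m
Series → Q common, losses add: H = Σh = 21.06 m

H ≈ 21.1 m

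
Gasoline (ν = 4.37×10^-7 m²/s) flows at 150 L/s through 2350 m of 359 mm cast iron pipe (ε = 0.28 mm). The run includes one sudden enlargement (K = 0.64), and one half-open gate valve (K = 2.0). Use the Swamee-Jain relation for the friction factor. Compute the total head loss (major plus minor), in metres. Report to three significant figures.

H_L ≈ 14.1 m

V = 4Q/(πD²) = 1.482 m/s; V²/2g = 0.1119 m
Re = 1.22×10^6, ε/D = 7.80×10^-4 → f = 0.01889 (Swamee-Jain)
Major: h_f = f(L/D)·V²/2g = 0.01889·6546·0.1119 = 13.84 m
Minor: ΣK = 2.64; h_m = ΣK·V²/2g = 0.2955 m
Total H_L = 13.84 + 0.2955 = 14.13 m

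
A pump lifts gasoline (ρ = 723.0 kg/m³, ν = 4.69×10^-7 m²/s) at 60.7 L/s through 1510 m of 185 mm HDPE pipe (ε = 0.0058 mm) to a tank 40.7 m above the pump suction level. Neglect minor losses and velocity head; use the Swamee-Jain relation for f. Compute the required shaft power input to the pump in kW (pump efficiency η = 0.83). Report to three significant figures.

V = 4Q/(πD²) = 2.258 m/s; Re = 8.91×10^5; ε/D = 3.14×10^-5; f = 0.01251
h_f = f(L/D)V²/2g = 26.53 m
Total head H = z + h_f = 40.7 + 26.53 = 67.23 m
P_hyd = ρgQH = 723.0·9.81·0.0607·67.23 = 28.95 kW
P_shaft = P_hyd/η = 28.95/0.83 = 34.87 kW

P_shaft ≈ 34.9 kW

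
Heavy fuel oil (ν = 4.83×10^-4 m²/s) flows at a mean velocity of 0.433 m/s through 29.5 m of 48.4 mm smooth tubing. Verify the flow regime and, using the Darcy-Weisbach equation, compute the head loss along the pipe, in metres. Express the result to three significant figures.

Re = VD/ν = 0.433·0.04840/4.83×10^-4 = 43.4 → laminar (Re < 2300)
f = 64/Re = 1.475
h_f = f(L/D)V²/(2g) = 1.475·(29.5/0.04840)·0.433²/(2·9.81) = 8.591 m

h_f ≈ 8.59 m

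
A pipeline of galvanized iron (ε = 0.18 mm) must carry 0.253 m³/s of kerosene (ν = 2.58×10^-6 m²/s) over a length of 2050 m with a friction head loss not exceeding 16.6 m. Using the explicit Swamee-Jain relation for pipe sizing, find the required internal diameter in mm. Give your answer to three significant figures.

D ≈ 418 mm

Swamee-Jain (Type III): D = 0.66·[ε^1.25·(LQ²/(gh_f))^4.75 + ν·Q^9.4·(L/(gh_f))^5.2]^0.04
LQ²/(gh_f) = 0.8058; L/(gh_f) = 12.59
Term 1 = ε^1.25·(…)^4.75 = 7.48×10^-6; Term 2 = ν·Q^9.4·(…)^5.2 = 3.32×10^-6
D = 0.66·(7.48×10^-6 + 3.32×10^-6)^0.04 = 0.4177 m = 418 mm
Check: V = 1.85 m/s, Re = 2.99×10^5, f = 0.01792, h_f = 15.3 m ≈ 16.6 m ✓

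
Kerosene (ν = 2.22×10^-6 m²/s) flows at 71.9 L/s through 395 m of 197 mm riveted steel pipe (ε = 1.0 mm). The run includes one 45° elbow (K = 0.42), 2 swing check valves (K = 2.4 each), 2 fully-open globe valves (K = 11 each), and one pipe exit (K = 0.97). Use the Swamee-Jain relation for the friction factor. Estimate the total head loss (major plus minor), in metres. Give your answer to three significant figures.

H_L ≈ 25.7 m

V = 4Q/(πD²) = 2.359 m/s; V²/2g = 0.2836 m
Re = 2.09×10^5, ε/D = 0.00508 → f = 0.03113 (Swamee-Jain)
Major: h_f = f(L/D)·V²/2g = 0.03113·2005·0.2836 = 17.70 m
Minor: ΣK = 28.2; h_m = ΣK·V²/2g = 7.995 m
Total H_L = 17.70 + 7.995 = 25.69 m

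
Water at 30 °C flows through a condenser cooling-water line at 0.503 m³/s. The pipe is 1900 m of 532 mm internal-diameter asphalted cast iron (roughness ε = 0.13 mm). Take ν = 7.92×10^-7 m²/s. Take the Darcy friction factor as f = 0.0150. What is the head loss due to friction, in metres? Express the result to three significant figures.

V = 4Q/(πD²) = 4·0.503/(π·0.532²) = 2.263 m/s
h_f = f(L/D)V²/(2g) = 0.01500·(1900/0.532)·2.263²/(2·9.81) = 13.98 m

h_f ≈ 14.0 m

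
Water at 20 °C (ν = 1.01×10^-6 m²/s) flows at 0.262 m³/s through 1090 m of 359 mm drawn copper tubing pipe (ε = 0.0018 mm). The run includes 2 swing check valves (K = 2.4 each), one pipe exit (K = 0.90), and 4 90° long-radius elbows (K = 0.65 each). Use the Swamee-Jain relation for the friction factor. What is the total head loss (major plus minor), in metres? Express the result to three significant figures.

V = 4Q/(πD²) = 2.588 m/s; V²/2g = 0.3415 m
Re = 9.20×10^5, ε/D = 5.01×10^-6 → f = 0.01189 (Swamee-Jain)
Major: h_f = f(L/D)·V²/2g = 0.01189·3036·0.3415 = 12.33 m
Minor: ΣK = 8.30; h_m = ΣK·V²/2g = 2.834 m
Total H_L = 12.33 + 2.834 = 15.16 m

H_L ≈ 15.2 m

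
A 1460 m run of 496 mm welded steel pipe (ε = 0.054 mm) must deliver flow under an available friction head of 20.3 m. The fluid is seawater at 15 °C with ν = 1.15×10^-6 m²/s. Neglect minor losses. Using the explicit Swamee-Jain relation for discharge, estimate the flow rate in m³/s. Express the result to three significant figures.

Q ≈ 0.618 m³/s

Swamee-Jain (Type II): Q = -0.965·√(gD⁵h_f/L)·ln[ε/(3.7D) + √(3.17ν²L/(gD³h_f))]
√(gD⁵h_f/L) = √(9.81·0.496⁵·20.3/1460) = 0.06399
ε/(3.7D) = 2.94×10^-5; √(3.17ν²L/(gD³h_f)) = 1.59×10^-5
Q = -0.965·0.06399·ln(4.530×10^-5) = 0.6176 m³/s
Check: V = 3.20 m/s, Re = 1.38×10^6, f = 0.01332, h_f = 20.4 m ≈ 20.3 m ✓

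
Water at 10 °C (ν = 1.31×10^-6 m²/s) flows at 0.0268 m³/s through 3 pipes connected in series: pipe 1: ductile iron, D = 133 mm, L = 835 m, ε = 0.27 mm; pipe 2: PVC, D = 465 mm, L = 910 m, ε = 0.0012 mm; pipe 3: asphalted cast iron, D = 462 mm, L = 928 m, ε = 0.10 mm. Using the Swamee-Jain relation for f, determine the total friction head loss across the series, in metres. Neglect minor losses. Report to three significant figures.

Pipe 1: V = 1.929 m/s, Re = 1.96×10^5, ε/D = 0.00203, f = 0.02459, h_1 = f(L/D)V²/2g = 29.28 m
Pipe 2: V = 0.1578 m/s, Re = 5.60×10^4, ε/D = 2.58×10^-6, f = 0.02025, h_2 = f(L/D)V²/2g = 0.05030 m
Pipe 3: V = 0.1599 m/s, Re = 5.64×10^4, ε/D = 2.16×10^-4, f = 0.02112, h_3 = f(L/D)V²/2g = 0.05526 m
Series → Q common, losses add: H = Σh = 29.39 m

H ≈ 29.4 m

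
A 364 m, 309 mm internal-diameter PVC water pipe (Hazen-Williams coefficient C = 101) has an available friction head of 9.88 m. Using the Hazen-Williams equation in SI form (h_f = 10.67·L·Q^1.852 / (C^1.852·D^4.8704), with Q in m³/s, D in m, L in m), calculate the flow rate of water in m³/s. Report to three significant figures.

Q ≈ 0.183 m³/s

Rearranging: Q = [h_f·C^1.852·D^4.8704 / (10.67·L)]^(1/1.852)
Q = [9.88·101^1.852·0.309^4.8704 / (10.67·364)]^0.540 = 0.1828 m³/s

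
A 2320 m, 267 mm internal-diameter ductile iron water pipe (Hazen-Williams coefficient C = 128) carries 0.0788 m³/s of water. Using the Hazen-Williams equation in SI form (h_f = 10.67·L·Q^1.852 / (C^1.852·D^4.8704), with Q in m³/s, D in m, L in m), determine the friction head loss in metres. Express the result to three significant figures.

h_f ≈ 17.4 m

h_f = 10.67·2320·0.0788^1.852 / (128^1.852·0.267^4.8704) = 17.40 m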